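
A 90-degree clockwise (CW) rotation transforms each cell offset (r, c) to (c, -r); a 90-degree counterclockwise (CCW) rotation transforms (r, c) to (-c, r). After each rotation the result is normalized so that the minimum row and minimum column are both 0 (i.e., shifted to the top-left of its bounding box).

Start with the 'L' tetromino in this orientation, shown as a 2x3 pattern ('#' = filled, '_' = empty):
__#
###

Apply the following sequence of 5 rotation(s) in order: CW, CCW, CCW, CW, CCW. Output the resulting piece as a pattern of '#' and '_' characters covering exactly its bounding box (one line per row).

Start:
__#
###
After rotation 1 (CW):
#_
#_
##
After rotation 2 (CCW):
__#
###
After rotation 3 (CCW):
##
_#
_#
After rotation 4 (CW):
__#
###
After rotation 5 (CCW):
##
_#
_#

Answer: ##
_#
_#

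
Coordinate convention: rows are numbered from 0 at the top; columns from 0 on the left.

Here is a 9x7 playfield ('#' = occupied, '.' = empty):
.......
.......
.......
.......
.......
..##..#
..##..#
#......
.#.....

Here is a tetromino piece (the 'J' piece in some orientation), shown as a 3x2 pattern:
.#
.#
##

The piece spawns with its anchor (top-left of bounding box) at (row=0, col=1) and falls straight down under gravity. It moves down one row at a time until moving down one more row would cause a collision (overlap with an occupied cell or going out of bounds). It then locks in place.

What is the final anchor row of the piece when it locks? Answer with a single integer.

Spawn at (row=0, col=1). Try each row:
  row 0: fits
  row 1: fits
  row 2: fits
  row 3: blocked -> lock at row 2

Answer: 2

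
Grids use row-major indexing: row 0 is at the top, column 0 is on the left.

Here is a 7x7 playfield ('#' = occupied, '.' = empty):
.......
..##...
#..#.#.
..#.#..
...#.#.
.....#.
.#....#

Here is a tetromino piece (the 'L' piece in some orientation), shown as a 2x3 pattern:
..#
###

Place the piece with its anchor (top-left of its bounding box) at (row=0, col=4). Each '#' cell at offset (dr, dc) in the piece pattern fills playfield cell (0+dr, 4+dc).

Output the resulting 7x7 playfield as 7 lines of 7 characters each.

Fill (0+0,4+2) = (0,6)
Fill (0+1,4+0) = (1,4)
Fill (0+1,4+1) = (1,5)
Fill (0+1,4+2) = (1,6)

Answer: ......#
..#####
#..#.#.
..#.#..
...#.#.
.....#.
.#....#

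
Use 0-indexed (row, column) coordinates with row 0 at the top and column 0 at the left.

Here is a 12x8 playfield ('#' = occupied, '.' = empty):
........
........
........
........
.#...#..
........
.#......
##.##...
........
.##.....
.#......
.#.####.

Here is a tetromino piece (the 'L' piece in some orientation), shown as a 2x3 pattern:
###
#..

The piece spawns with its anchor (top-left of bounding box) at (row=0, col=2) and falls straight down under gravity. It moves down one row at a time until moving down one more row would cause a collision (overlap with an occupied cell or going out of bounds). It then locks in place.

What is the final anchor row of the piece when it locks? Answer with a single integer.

Spawn at (row=0, col=2). Try each row:
  row 0: fits
  row 1: fits
  row 2: fits
  row 3: fits
  row 4: fits
  row 5: fits
  row 6: fits
  row 7: blocked -> lock at row 6

Answer: 6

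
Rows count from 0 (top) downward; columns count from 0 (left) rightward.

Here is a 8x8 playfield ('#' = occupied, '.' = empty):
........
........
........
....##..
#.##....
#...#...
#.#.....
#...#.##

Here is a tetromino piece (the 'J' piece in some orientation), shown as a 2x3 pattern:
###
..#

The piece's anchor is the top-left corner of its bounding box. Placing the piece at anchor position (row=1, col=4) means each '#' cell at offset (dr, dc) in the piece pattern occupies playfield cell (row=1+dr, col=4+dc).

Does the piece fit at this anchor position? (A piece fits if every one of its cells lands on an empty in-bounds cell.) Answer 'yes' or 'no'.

Check each piece cell at anchor (1, 4):
  offset (0,0) -> (1,4): empty -> OK
  offset (0,1) -> (1,5): empty -> OK
  offset (0,2) -> (1,6): empty -> OK
  offset (1,2) -> (2,6): empty -> OK
All cells valid: yes

Answer: yes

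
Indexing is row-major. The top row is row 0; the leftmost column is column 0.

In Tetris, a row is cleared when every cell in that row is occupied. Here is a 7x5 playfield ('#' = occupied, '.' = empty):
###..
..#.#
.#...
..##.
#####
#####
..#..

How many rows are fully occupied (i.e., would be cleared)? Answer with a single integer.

Answer: 2

Derivation:
Check each row:
  row 0: 2 empty cells -> not full
  row 1: 3 empty cells -> not full
  row 2: 4 empty cells -> not full
  row 3: 3 empty cells -> not full
  row 4: 0 empty cells -> FULL (clear)
  row 5: 0 empty cells -> FULL (clear)
  row 6: 4 empty cells -> not full
Total rows cleared: 2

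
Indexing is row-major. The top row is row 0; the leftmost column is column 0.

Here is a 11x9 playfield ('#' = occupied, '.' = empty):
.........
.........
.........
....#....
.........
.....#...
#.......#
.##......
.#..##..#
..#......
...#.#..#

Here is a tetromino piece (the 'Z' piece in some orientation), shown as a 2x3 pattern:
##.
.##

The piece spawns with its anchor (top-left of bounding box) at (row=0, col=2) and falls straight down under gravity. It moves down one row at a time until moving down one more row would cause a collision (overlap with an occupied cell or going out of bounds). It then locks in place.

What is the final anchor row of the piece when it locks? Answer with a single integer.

Answer: 1

Derivation:
Spawn at (row=0, col=2). Try each row:
  row 0: fits
  row 1: fits
  row 2: blocked -> lock at row 1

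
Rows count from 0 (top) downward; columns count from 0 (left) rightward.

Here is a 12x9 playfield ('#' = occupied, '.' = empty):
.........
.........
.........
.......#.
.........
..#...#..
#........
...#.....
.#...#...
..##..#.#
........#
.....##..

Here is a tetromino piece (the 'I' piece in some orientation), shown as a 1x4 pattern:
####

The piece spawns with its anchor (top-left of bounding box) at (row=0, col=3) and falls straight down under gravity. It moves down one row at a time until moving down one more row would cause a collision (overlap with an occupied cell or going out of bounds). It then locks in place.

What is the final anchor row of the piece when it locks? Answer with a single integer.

Answer: 4

Derivation:
Spawn at (row=0, col=3). Try each row:
  row 0: fits
  row 1: fits
  row 2: fits
  row 3: fits
  row 4: fits
  row 5: blocked -> lock at row 4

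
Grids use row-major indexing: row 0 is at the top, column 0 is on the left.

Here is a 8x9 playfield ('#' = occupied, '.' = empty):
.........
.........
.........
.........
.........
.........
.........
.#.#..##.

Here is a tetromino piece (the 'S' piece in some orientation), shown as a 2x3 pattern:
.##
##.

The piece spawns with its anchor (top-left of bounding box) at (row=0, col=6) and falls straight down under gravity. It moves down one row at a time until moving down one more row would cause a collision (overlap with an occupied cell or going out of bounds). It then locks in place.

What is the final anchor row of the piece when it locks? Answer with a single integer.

Answer: 5

Derivation:
Spawn at (row=0, col=6). Try each row:
  row 0: fits
  row 1: fits
  row 2: fits
  row 3: fits
  row 4: fits
  row 5: fits
  row 6: blocked -> lock at row 5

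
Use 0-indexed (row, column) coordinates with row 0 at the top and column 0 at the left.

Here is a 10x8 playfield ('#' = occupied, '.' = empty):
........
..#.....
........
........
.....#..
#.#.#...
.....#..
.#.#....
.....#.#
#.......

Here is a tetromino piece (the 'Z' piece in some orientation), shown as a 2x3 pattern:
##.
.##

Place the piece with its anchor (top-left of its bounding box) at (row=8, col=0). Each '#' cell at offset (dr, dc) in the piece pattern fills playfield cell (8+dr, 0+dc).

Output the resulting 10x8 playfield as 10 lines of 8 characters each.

Answer: ........
..#.....
........
........
.....#..
#.#.#...
.....#..
.#.#....
##...#.#
###.....

Derivation:
Fill (8+0,0+0) = (8,0)
Fill (8+0,0+1) = (8,1)
Fill (8+1,0+1) = (9,1)
Fill (8+1,0+2) = (9,2)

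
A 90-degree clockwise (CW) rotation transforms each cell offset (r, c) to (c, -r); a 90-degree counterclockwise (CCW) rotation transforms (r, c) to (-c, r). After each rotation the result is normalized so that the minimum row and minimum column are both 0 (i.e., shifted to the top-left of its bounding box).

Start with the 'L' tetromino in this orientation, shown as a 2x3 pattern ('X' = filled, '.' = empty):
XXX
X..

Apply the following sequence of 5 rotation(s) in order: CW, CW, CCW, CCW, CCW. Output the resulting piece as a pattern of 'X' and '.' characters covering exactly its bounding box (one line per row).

Answer: X.
X.
XX

Derivation:
Start:
XXX
X..
After rotation 1 (CW):
XX
.X
.X
After rotation 2 (CW):
..X
XXX
After rotation 3 (CCW):
XX
.X
.X
After rotation 4 (CCW):
XXX
X..
After rotation 5 (CCW):
X.
X.
XX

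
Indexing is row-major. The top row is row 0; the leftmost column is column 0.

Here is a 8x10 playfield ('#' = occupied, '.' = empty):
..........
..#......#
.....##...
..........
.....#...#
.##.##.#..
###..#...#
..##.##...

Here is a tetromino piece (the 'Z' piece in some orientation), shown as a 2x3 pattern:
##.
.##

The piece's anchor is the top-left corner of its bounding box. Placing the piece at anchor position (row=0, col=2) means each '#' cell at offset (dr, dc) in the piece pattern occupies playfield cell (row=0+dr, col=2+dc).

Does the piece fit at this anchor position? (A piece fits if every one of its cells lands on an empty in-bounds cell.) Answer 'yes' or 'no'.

Check each piece cell at anchor (0, 2):
  offset (0,0) -> (0,2): empty -> OK
  offset (0,1) -> (0,3): empty -> OK
  offset (1,1) -> (1,3): empty -> OK
  offset (1,2) -> (1,4): empty -> OK
All cells valid: yes

Answer: yes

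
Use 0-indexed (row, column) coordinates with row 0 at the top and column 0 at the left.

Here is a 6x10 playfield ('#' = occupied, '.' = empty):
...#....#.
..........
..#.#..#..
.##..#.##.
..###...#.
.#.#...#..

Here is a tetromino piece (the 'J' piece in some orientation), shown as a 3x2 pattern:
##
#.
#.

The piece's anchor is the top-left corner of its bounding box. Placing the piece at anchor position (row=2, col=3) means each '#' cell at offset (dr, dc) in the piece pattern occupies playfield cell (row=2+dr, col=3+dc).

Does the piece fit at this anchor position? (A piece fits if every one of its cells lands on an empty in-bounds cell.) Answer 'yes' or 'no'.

Check each piece cell at anchor (2, 3):
  offset (0,0) -> (2,3): empty -> OK
  offset (0,1) -> (2,4): occupied ('#') -> FAIL
  offset (1,0) -> (3,3): empty -> OK
  offset (2,0) -> (4,3): occupied ('#') -> FAIL
All cells valid: no

Answer: no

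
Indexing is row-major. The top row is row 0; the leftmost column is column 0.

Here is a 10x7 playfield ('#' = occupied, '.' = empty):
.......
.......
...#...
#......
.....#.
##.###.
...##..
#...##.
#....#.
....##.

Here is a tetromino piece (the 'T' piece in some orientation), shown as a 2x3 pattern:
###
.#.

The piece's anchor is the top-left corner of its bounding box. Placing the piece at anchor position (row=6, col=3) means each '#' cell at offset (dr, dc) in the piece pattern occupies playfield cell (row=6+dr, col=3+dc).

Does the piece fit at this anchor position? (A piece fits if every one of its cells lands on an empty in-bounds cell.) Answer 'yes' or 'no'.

Answer: no

Derivation:
Check each piece cell at anchor (6, 3):
  offset (0,0) -> (6,3): occupied ('#') -> FAIL
  offset (0,1) -> (6,4): occupied ('#') -> FAIL
  offset (0,2) -> (6,5): empty -> OK
  offset (1,1) -> (7,4): occupied ('#') -> FAIL
All cells valid: no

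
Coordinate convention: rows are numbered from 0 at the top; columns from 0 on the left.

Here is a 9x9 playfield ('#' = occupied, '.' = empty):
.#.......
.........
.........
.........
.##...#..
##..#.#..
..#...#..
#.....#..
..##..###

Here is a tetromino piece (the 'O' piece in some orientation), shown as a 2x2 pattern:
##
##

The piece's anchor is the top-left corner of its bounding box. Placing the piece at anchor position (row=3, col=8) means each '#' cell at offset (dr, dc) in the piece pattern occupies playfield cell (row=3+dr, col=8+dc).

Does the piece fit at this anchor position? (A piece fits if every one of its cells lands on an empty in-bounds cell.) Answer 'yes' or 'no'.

Check each piece cell at anchor (3, 8):
  offset (0,0) -> (3,8): empty -> OK
  offset (0,1) -> (3,9): out of bounds -> FAIL
  offset (1,0) -> (4,8): empty -> OK
  offset (1,1) -> (4,9): out of bounds -> FAIL
All cells valid: no

Answer: no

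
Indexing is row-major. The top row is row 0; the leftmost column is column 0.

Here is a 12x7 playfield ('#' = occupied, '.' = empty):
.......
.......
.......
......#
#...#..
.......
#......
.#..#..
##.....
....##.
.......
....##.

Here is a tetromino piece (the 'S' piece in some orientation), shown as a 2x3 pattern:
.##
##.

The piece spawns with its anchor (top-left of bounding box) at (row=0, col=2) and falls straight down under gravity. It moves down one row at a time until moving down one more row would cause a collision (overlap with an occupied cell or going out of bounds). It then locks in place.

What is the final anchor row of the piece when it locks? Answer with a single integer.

Spawn at (row=0, col=2). Try each row:
  row 0: fits
  row 1: fits
  row 2: fits
  row 3: fits
  row 4: blocked -> lock at row 3

Answer: 3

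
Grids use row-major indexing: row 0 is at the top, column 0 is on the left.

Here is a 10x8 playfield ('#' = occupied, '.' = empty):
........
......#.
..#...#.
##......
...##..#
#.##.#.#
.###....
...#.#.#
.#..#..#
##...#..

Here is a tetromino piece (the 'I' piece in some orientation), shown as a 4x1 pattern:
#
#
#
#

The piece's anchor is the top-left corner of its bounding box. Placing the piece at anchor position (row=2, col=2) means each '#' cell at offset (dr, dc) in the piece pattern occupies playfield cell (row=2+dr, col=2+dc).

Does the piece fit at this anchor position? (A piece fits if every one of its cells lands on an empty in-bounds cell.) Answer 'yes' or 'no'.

Check each piece cell at anchor (2, 2):
  offset (0,0) -> (2,2): occupied ('#') -> FAIL
  offset (1,0) -> (3,2): empty -> OK
  offset (2,0) -> (4,2): empty -> OK
  offset (3,0) -> (5,2): occupied ('#') -> FAIL
All cells valid: no

Answer: no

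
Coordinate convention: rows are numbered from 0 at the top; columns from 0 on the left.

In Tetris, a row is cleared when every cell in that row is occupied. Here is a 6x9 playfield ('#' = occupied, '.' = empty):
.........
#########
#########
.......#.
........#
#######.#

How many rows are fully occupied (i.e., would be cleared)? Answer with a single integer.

Check each row:
  row 0: 9 empty cells -> not full
  row 1: 0 empty cells -> FULL (clear)
  row 2: 0 empty cells -> FULL (clear)
  row 3: 8 empty cells -> not full
  row 4: 8 empty cells -> not full
  row 5: 1 empty cell -> not full
Total rows cleared: 2

Answer: 2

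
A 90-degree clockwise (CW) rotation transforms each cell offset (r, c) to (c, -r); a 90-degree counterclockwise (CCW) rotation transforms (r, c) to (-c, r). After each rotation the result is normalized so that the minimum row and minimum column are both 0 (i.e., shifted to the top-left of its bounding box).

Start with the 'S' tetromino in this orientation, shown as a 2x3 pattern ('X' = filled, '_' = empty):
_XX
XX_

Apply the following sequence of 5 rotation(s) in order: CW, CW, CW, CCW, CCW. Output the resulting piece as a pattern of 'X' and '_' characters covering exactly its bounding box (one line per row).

Answer: X_
XX
_X

Derivation:
Start:
_XX
XX_
After rotation 1 (CW):
X_
XX
_X
After rotation 2 (CW):
_XX
XX_
After rotation 3 (CW):
X_
XX
_X
After rotation 4 (CCW):
_XX
XX_
After rotation 5 (CCW):
X_
XX
_X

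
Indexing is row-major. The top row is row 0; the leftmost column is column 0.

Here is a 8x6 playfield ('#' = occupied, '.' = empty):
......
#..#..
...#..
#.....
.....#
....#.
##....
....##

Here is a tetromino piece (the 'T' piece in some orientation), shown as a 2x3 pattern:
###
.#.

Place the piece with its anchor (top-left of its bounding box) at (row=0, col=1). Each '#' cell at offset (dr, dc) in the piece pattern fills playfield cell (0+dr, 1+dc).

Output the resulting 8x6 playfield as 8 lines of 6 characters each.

Answer: .###..
#.##..
...#..
#.....
.....#
....#.
##....
....##

Derivation:
Fill (0+0,1+0) = (0,1)
Fill (0+0,1+1) = (0,2)
Fill (0+0,1+2) = (0,3)
Fill (0+1,1+1) = (1,2)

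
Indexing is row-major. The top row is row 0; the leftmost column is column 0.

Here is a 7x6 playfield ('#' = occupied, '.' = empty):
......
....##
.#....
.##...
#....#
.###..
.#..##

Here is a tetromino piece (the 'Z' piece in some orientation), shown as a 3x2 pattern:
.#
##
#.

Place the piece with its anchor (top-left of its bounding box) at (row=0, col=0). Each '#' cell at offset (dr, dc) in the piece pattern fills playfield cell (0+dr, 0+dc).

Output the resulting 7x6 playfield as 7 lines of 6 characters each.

Fill (0+0,0+1) = (0,1)
Fill (0+1,0+0) = (1,0)
Fill (0+1,0+1) = (1,1)
Fill (0+2,0+0) = (2,0)

Answer: .#....
##..##
##....
.##...
#....#
.###..
.#..##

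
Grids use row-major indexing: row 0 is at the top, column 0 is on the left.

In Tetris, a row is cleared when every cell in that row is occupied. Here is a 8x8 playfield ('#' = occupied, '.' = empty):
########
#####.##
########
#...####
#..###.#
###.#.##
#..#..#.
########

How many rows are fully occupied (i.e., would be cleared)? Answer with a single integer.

Answer: 3

Derivation:
Check each row:
  row 0: 0 empty cells -> FULL (clear)
  row 1: 1 empty cell -> not full
  row 2: 0 empty cells -> FULL (clear)
  row 3: 3 empty cells -> not full
  row 4: 3 empty cells -> not full
  row 5: 2 empty cells -> not full
  row 6: 5 empty cells -> not full
  row 7: 0 empty cells -> FULL (clear)
Total rows cleared: 3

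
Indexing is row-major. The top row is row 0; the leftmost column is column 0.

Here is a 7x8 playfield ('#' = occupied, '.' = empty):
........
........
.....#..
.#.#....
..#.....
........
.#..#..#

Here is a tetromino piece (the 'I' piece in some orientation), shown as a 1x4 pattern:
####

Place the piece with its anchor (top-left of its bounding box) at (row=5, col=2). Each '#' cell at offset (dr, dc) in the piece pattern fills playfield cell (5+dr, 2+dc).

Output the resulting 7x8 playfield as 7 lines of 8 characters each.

Answer: ........
........
.....#..
.#.#....
..#.....
..####..
.#..#..#

Derivation:
Fill (5+0,2+0) = (5,2)
Fill (5+0,2+1) = (5,3)
Fill (5+0,2+2) = (5,4)
Fill (5+0,2+3) = (5,5)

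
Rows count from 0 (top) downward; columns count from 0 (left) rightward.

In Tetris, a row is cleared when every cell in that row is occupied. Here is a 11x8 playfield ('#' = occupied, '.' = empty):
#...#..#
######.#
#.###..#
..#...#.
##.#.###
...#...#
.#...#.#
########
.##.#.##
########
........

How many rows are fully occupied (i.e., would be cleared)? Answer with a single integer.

Check each row:
  row 0: 5 empty cells -> not full
  row 1: 1 empty cell -> not full
  row 2: 3 empty cells -> not full
  row 3: 6 empty cells -> not full
  row 4: 2 empty cells -> not full
  row 5: 6 empty cells -> not full
  row 6: 5 empty cells -> not full
  row 7: 0 empty cells -> FULL (clear)
  row 8: 3 empty cells -> not full
  row 9: 0 empty cells -> FULL (clear)
  row 10: 8 empty cells -> not full
Total rows cleared: 2

Answer: 2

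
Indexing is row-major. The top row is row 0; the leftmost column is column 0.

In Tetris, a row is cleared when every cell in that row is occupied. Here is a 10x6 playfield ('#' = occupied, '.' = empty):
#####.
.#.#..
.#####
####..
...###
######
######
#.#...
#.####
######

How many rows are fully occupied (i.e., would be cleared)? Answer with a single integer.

Answer: 3

Derivation:
Check each row:
  row 0: 1 empty cell -> not full
  row 1: 4 empty cells -> not full
  row 2: 1 empty cell -> not full
  row 3: 2 empty cells -> not full
  row 4: 3 empty cells -> not full
  row 5: 0 empty cells -> FULL (clear)
  row 6: 0 empty cells -> FULL (clear)
  row 7: 4 empty cells -> not full
  row 8: 1 empty cell -> not full
  row 9: 0 empty cells -> FULL (clear)
Total rows cleared: 3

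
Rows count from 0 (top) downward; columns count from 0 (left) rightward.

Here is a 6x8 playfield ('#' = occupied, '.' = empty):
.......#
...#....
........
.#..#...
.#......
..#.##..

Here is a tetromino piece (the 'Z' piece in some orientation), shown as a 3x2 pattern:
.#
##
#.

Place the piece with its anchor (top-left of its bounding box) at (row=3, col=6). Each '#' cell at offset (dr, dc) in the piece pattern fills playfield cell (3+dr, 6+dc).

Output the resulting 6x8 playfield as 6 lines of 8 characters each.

Fill (3+0,6+1) = (3,7)
Fill (3+1,6+0) = (4,6)
Fill (3+1,6+1) = (4,7)
Fill (3+2,6+0) = (5,6)

Answer: .......#
...#....
........
.#..#..#
.#....##
..#.###.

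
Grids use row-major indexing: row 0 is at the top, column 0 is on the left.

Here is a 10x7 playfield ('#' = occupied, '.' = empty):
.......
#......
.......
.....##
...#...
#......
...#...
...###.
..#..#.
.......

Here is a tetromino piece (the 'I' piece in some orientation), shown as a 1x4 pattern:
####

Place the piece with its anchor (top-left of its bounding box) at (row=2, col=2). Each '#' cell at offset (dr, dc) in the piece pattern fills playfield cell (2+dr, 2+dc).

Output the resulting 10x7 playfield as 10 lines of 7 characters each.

Fill (2+0,2+0) = (2,2)
Fill (2+0,2+1) = (2,3)
Fill (2+0,2+2) = (2,4)
Fill (2+0,2+3) = (2,5)

Answer: .......
#......
..####.
.....##
...#...
#......
...#...
...###.
..#..#.
.......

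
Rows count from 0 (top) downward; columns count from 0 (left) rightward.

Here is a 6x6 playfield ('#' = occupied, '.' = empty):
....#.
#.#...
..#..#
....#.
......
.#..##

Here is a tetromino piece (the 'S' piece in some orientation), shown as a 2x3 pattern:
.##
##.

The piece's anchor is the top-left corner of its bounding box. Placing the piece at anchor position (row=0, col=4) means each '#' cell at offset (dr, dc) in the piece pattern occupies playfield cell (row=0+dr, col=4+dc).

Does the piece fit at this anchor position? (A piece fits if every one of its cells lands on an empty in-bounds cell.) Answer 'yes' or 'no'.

Check each piece cell at anchor (0, 4):
  offset (0,1) -> (0,5): empty -> OK
  offset (0,2) -> (0,6): out of bounds -> FAIL
  offset (1,0) -> (1,4): empty -> OK
  offset (1,1) -> (1,5): empty -> OK
All cells valid: no

Answer: no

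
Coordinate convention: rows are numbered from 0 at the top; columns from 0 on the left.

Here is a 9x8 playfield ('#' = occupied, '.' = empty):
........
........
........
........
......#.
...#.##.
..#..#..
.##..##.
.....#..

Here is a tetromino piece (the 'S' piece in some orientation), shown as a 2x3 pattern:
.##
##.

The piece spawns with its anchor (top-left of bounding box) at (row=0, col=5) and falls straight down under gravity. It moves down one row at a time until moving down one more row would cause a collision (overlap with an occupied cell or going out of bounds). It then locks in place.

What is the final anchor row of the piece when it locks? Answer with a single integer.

Answer: 2

Derivation:
Spawn at (row=0, col=5). Try each row:
  row 0: fits
  row 1: fits
  row 2: fits
  row 3: blocked -> lock at row 2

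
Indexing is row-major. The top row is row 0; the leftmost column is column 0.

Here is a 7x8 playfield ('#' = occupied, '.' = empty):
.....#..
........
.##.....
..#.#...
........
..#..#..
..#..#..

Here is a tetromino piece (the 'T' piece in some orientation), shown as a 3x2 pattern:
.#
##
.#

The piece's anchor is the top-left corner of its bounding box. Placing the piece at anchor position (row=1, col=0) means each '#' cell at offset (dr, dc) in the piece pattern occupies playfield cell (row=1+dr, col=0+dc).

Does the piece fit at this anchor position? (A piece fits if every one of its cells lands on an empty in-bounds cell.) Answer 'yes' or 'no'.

Check each piece cell at anchor (1, 0):
  offset (0,1) -> (1,1): empty -> OK
  offset (1,0) -> (2,0): empty -> OK
  offset (1,1) -> (2,1): occupied ('#') -> FAIL
  offset (2,1) -> (3,1): empty -> OK
All cells valid: no

Answer: no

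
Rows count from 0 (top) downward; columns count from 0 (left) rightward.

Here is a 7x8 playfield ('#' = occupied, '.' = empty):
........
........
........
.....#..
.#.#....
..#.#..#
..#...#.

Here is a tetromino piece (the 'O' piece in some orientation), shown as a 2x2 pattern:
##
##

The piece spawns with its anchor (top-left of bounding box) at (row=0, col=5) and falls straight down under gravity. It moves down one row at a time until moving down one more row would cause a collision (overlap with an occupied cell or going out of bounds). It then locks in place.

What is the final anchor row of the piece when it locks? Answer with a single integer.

Spawn at (row=0, col=5). Try each row:
  row 0: fits
  row 1: fits
  row 2: blocked -> lock at row 1

Answer: 1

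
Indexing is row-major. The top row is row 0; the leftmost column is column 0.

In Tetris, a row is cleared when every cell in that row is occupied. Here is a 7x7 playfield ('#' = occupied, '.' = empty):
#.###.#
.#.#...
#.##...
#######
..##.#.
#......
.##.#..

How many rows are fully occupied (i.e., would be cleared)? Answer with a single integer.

Answer: 1

Derivation:
Check each row:
  row 0: 2 empty cells -> not full
  row 1: 5 empty cells -> not full
  row 2: 4 empty cells -> not full
  row 3: 0 empty cells -> FULL (clear)
  row 4: 4 empty cells -> not full
  row 5: 6 empty cells -> not full
  row 6: 4 empty cells -> not full
Total rows cleared: 1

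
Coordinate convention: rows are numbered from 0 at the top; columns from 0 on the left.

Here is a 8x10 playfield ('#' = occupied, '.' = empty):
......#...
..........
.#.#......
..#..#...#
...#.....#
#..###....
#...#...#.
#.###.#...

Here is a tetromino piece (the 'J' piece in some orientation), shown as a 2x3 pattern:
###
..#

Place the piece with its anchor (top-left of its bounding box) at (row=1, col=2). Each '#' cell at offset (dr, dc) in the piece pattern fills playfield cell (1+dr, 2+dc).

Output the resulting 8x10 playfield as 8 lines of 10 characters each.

Fill (1+0,2+0) = (1,2)
Fill (1+0,2+1) = (1,3)
Fill (1+0,2+2) = (1,4)
Fill (1+1,2+2) = (2,4)

Answer: ......#...
..###.....
.#.##.....
..#..#...#
...#.....#
#..###....
#...#...#.
#.###.#...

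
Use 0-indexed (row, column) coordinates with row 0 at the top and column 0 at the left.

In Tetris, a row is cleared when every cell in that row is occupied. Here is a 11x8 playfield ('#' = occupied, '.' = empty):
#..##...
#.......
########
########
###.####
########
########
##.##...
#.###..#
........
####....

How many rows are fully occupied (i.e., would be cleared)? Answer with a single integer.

Answer: 4

Derivation:
Check each row:
  row 0: 5 empty cells -> not full
  row 1: 7 empty cells -> not full
  row 2: 0 empty cells -> FULL (clear)
  row 3: 0 empty cells -> FULL (clear)
  row 4: 1 empty cell -> not full
  row 5: 0 empty cells -> FULL (clear)
  row 6: 0 empty cells -> FULL (clear)
  row 7: 4 empty cells -> not full
  row 8: 3 empty cells -> not full
  row 9: 8 empty cells -> not full
  row 10: 4 empty cells -> not full
Total rows cleared: 4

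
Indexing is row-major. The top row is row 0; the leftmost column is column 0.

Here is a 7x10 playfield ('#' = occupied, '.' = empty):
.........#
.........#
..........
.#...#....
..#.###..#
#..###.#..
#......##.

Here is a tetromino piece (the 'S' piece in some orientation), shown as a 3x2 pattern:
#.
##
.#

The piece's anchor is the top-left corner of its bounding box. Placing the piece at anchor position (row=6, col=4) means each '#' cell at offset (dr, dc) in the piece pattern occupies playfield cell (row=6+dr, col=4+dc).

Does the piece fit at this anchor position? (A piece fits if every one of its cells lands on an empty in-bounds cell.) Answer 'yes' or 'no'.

Answer: no

Derivation:
Check each piece cell at anchor (6, 4):
  offset (0,0) -> (6,4): empty -> OK
  offset (1,0) -> (7,4): out of bounds -> FAIL
  offset (1,1) -> (7,5): out of bounds -> FAIL
  offset (2,1) -> (8,5): out of bounds -> FAIL
All cells valid: no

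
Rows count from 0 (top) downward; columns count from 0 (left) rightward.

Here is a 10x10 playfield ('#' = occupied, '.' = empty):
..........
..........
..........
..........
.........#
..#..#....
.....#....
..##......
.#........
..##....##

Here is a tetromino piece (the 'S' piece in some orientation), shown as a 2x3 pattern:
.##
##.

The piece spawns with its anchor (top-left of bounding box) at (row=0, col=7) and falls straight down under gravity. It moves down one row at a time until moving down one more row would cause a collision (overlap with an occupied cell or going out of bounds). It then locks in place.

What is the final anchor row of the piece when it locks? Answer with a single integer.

Answer: 3

Derivation:
Spawn at (row=0, col=7). Try each row:
  row 0: fits
  row 1: fits
  row 2: fits
  row 3: fits
  row 4: blocked -> lock at row 3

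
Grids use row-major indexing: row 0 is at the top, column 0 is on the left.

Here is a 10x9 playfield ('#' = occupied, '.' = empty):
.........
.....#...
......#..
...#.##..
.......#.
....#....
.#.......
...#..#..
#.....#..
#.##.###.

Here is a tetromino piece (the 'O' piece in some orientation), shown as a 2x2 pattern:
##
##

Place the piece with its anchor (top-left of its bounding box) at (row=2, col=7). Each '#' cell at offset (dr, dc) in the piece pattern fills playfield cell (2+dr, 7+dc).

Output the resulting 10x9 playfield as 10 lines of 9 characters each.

Fill (2+0,7+0) = (2,7)
Fill (2+0,7+1) = (2,8)
Fill (2+1,7+0) = (3,7)
Fill (2+1,7+1) = (3,8)

Answer: .........
.....#...
......###
...#.####
.......#.
....#....
.#.......
...#..#..
#.....#..
#.##.###.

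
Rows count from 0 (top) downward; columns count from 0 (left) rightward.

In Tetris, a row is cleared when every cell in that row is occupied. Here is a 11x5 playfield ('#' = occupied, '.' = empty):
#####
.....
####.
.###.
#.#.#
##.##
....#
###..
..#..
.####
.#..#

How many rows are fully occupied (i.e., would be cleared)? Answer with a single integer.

Answer: 1

Derivation:
Check each row:
  row 0: 0 empty cells -> FULL (clear)
  row 1: 5 empty cells -> not full
  row 2: 1 empty cell -> not full
  row 3: 2 empty cells -> not full
  row 4: 2 empty cells -> not full
  row 5: 1 empty cell -> not full
  row 6: 4 empty cells -> not full
  row 7: 2 empty cells -> not full
  row 8: 4 empty cells -> not full
  row 9: 1 empty cell -> not full
  row 10: 3 empty cells -> not full
Total rows cleared: 1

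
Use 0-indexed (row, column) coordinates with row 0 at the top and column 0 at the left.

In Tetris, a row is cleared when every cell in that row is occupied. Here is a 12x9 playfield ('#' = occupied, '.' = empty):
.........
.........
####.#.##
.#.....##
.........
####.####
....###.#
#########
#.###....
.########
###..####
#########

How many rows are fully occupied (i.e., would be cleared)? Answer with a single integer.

Answer: 2

Derivation:
Check each row:
  row 0: 9 empty cells -> not full
  row 1: 9 empty cells -> not full
  row 2: 2 empty cells -> not full
  row 3: 6 empty cells -> not full
  row 4: 9 empty cells -> not full
  row 5: 1 empty cell -> not full
  row 6: 5 empty cells -> not full
  row 7: 0 empty cells -> FULL (clear)
  row 8: 5 empty cells -> not full
  row 9: 1 empty cell -> not full
  row 10: 2 empty cells -> not full
  row 11: 0 empty cells -> FULL (clear)
Total rows cleared: 2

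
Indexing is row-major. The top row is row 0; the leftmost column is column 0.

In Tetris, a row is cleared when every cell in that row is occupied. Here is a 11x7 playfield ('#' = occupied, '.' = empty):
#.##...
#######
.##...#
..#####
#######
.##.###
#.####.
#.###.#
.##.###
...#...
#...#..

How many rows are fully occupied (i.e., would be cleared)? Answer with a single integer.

Check each row:
  row 0: 4 empty cells -> not full
  row 1: 0 empty cells -> FULL (clear)
  row 2: 4 empty cells -> not full
  row 3: 2 empty cells -> not full
  row 4: 0 empty cells -> FULL (clear)
  row 5: 2 empty cells -> not full
  row 6: 2 empty cells -> not full
  row 7: 2 empty cells -> not full
  row 8: 2 empty cells -> not full
  row 9: 6 empty cells -> not full
  row 10: 5 empty cells -> not full
Total rows cleared: 2

Answer: 2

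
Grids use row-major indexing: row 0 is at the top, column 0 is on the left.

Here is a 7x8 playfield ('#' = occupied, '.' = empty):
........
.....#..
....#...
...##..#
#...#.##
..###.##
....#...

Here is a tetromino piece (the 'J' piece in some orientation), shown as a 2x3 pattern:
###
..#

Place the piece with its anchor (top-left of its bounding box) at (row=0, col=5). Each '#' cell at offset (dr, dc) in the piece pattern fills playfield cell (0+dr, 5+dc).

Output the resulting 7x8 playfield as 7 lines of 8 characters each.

Answer: .....###
.....#.#
....#...
...##..#
#...#.##
..###.##
....#...

Derivation:
Fill (0+0,5+0) = (0,5)
Fill (0+0,5+1) = (0,6)
Fill (0+0,5+2) = (0,7)
Fill (0+1,5+2) = (1,7)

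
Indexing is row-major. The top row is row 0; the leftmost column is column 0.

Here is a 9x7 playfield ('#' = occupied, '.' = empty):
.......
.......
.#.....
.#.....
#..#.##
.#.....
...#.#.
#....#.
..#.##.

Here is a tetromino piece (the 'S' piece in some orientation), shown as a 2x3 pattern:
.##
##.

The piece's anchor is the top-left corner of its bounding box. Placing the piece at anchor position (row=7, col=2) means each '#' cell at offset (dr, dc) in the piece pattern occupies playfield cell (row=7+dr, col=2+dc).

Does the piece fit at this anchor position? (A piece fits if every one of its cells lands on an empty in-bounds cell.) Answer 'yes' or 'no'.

Check each piece cell at anchor (7, 2):
  offset (0,1) -> (7,3): empty -> OK
  offset (0,2) -> (7,4): empty -> OK
  offset (1,0) -> (8,2): occupied ('#') -> FAIL
  offset (1,1) -> (8,3): empty -> OK
All cells valid: no

Answer: no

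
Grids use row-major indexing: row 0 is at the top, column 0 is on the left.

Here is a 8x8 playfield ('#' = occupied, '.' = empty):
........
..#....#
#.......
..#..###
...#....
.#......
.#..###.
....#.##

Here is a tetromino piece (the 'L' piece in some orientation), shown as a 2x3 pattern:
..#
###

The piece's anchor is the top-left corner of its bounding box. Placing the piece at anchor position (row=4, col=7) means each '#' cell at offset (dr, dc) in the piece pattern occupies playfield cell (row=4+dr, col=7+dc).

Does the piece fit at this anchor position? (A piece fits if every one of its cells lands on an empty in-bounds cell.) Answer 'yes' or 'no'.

Answer: no

Derivation:
Check each piece cell at anchor (4, 7):
  offset (0,2) -> (4,9): out of bounds -> FAIL
  offset (1,0) -> (5,7): empty -> OK
  offset (1,1) -> (5,8): out of bounds -> FAIL
  offset (1,2) -> (5,9): out of bounds -> FAIL
All cells valid: no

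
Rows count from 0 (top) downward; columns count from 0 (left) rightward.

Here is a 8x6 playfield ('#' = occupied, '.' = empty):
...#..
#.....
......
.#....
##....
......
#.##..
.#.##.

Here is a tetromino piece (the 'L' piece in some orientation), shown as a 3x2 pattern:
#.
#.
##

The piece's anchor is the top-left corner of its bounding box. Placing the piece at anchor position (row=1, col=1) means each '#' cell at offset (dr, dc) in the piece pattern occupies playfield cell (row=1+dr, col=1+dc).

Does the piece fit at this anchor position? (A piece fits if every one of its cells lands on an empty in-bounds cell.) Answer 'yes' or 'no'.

Answer: no

Derivation:
Check each piece cell at anchor (1, 1):
  offset (0,0) -> (1,1): empty -> OK
  offset (1,0) -> (2,1): empty -> OK
  offset (2,0) -> (3,1): occupied ('#') -> FAIL
  offset (2,1) -> (3,2): empty -> OK
All cells valid: no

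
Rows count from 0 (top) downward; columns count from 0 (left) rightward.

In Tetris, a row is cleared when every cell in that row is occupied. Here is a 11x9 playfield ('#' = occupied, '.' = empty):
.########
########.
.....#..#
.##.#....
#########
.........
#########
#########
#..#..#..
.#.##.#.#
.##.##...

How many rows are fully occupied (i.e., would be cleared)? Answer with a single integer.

Check each row:
  row 0: 1 empty cell -> not full
  row 1: 1 empty cell -> not full
  row 2: 7 empty cells -> not full
  row 3: 6 empty cells -> not full
  row 4: 0 empty cells -> FULL (clear)
  row 5: 9 empty cells -> not full
  row 6: 0 empty cells -> FULL (clear)
  row 7: 0 empty cells -> FULL (clear)
  row 8: 6 empty cells -> not full
  row 9: 4 empty cells -> not full
  row 10: 5 empty cells -> not full
Total rows cleared: 3

Answer: 3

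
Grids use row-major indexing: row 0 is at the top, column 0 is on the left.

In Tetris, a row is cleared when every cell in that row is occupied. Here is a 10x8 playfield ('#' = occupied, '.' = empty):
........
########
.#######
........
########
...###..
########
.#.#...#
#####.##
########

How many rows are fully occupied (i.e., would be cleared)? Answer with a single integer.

Check each row:
  row 0: 8 empty cells -> not full
  row 1: 0 empty cells -> FULL (clear)
  row 2: 1 empty cell -> not full
  row 3: 8 empty cells -> not full
  row 4: 0 empty cells -> FULL (clear)
  row 5: 5 empty cells -> not full
  row 6: 0 empty cells -> FULL (clear)
  row 7: 5 empty cells -> not full
  row 8: 1 empty cell -> not full
  row 9: 0 empty cells -> FULL (clear)
Total rows cleared: 4

Answer: 4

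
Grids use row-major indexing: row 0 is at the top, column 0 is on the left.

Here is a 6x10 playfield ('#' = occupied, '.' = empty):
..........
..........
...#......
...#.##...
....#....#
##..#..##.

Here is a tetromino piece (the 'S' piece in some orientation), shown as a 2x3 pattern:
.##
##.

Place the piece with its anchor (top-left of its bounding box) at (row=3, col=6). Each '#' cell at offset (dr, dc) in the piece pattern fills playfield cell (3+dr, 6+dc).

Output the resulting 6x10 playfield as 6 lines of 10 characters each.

Answer: ..........
..........
...#......
...#.####.
....#.##.#
##..#..##.

Derivation:
Fill (3+0,6+1) = (3,7)
Fill (3+0,6+2) = (3,8)
Fill (3+1,6+0) = (4,6)
Fill (3+1,6+1) = (4,7)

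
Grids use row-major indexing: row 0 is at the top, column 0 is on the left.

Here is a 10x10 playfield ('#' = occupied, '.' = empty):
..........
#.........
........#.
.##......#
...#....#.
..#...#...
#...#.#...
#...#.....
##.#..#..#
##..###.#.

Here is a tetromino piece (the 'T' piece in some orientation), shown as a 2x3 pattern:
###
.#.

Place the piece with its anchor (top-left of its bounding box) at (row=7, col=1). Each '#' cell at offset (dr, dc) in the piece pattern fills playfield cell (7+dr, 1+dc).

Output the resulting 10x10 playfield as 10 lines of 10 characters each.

Answer: ..........
#.........
........#.
.##......#
...#....#.
..#...#...
#...#.#...
#####.....
####..#..#
##..###.#.

Derivation:
Fill (7+0,1+0) = (7,1)
Fill (7+0,1+1) = (7,2)
Fill (7+0,1+2) = (7,3)
Fill (7+1,1+1) = (8,2)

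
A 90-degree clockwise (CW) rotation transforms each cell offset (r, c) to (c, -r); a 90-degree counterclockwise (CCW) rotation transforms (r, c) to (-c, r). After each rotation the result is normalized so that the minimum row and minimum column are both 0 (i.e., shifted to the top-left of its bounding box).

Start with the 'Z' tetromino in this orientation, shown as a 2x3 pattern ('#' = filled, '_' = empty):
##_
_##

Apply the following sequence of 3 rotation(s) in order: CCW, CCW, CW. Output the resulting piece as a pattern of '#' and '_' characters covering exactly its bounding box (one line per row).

Start:
##_
_##
After rotation 1 (CCW):
_#
##
#_
After rotation 2 (CCW):
##_
_##
After rotation 3 (CW):
_#
##
#_

Answer: _#
##
#_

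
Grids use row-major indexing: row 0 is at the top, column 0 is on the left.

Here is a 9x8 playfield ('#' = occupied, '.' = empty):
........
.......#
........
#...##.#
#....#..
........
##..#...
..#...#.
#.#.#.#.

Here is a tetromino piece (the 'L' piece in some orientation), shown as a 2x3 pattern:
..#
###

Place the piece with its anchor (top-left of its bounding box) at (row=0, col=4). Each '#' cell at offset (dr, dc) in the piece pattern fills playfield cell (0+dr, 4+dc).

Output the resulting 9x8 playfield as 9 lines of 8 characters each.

Fill (0+0,4+2) = (0,6)
Fill (0+1,4+0) = (1,4)
Fill (0+1,4+1) = (1,5)
Fill (0+1,4+2) = (1,6)

Answer: ......#.
....####
........
#...##.#
#....#..
........
##..#...
..#...#.
#.#.#.#.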